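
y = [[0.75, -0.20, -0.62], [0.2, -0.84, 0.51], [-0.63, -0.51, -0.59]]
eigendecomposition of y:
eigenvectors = [[(0.93+0j), -0.00-0.26j, (-0+0.26j)], [-0.00+0.00j, (-0.71+0j), (-0.71-0j)], [(-0.37+0j), (-0-0.66j), (-0+0.66j)]]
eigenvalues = [(1+0j), (-0.84+0.55j), (-0.84-0.55j)]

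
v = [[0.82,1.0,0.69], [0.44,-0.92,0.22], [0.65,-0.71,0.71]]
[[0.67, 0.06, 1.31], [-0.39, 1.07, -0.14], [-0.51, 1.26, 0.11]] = v@ [[0.77,0.61,1.04], [0.6,-0.76,0.6], [-0.82,0.46,-0.20]]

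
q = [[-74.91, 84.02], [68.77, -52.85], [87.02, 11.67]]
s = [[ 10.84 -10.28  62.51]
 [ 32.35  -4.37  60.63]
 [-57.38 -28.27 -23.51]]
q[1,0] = 68.77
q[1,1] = -52.85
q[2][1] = 11.67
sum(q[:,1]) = 42.839999999999996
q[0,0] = -74.91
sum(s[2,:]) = -109.16000000000001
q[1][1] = -52.85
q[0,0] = -74.91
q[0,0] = -74.91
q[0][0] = -74.91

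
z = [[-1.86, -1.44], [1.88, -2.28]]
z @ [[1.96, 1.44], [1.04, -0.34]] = [[-5.14, -2.19], [1.31, 3.48]]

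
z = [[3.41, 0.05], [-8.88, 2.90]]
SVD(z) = [[-0.33, 0.94],[0.94, 0.33]] @ diag([9.889555605139549, 1.0448396684912717]) @ [[-0.96, 0.28], [0.28, 0.96]]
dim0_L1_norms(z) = [12.29, 2.95]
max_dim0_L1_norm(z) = 12.29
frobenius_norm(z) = 9.94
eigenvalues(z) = [(3.16+0.62j), (3.16-0.62j)]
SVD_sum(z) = [[3.14, -0.90], [-8.97, 2.57]] + [[0.27, 0.95], [0.09, 0.33]]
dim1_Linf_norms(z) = [3.41, 8.88]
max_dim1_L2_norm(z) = 9.34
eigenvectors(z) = [[(-0.03-0.07j), -0.03+0.07j], [1.00+0.00j, (1-0j)]]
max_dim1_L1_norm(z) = 11.78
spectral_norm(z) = 9.89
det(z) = 10.33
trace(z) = 6.31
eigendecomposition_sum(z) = [[(1.71-0.35j), (0.03-0.13j)], [(-4.44+22.76j), (1.45+0.96j)]] + [[(1.71+0.35j), 0.03+0.13j],[-4.44-22.76j, 1.45-0.96j]]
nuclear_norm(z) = 10.93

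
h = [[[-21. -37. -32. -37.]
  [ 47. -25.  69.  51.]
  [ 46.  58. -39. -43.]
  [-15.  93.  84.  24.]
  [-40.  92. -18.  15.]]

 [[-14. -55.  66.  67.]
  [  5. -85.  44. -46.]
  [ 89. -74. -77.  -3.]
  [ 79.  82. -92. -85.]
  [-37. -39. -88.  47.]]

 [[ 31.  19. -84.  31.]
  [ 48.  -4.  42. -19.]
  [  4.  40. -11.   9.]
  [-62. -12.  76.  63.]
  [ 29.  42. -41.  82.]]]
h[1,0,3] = 67.0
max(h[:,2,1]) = 58.0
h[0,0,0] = -21.0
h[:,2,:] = [[46.0, 58.0, -39.0, -43.0], [89.0, -74.0, -77.0, -3.0], [4.0, 40.0, -11.0, 9.0]]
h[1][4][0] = -37.0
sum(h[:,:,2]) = -101.0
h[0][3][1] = 93.0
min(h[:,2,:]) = -77.0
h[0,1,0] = 47.0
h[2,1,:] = [48.0, -4.0, 42.0, -19.0]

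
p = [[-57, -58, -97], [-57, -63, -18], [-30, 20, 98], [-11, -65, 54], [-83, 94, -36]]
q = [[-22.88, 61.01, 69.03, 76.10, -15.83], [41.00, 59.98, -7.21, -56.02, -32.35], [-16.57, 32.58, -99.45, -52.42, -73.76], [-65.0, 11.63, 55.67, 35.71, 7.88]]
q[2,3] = -52.42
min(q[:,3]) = -56.02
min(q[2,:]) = -99.45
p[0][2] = -97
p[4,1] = 94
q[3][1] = 11.63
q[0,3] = 76.1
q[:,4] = [-15.83, -32.35, -73.76, 7.88]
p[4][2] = -36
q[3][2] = 55.67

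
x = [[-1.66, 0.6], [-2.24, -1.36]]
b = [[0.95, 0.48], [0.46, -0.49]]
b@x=[[-2.65, -0.08], [0.33, 0.94]]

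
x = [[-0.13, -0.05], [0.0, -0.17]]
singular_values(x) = [0.18, 0.12]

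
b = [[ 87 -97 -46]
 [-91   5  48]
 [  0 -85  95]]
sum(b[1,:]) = -38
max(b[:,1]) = 5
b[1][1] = 5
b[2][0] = 0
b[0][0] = 87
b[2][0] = 0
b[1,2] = 48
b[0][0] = 87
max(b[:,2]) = 95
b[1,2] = 48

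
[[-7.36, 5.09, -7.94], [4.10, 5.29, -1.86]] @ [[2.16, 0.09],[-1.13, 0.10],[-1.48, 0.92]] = [[-9.90, -7.46], [5.63, -0.81]]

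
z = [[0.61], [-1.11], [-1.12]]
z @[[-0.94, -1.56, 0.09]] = [[-0.57, -0.95, 0.05], [1.04, 1.73, -0.10], [1.05, 1.75, -0.1]]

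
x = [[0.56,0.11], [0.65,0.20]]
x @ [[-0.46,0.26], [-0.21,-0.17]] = [[-0.28,0.13], [-0.34,0.14]]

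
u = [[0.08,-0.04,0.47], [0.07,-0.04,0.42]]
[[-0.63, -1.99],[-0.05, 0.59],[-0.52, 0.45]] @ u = [[-0.19,0.1,-1.13], [0.04,-0.02,0.22], [-0.01,0.00,-0.06]]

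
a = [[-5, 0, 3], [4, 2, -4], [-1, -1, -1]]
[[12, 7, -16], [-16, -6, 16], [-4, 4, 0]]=a @ [[0, -2, 2], [0, -1, 0], [4, -1, -2]]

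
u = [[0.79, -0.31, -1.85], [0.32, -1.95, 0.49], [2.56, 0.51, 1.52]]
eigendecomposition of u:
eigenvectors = [[-0.12+0.64j, -0.12-0.64j, (-0.01+0j)], [0.10-0.01j, 0.10+0.01j, (-0.99+0j)], [(0.75+0j), 0.75-0.00j, (0.15+0j)]]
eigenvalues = [(1.19+2.16j), (1.19-2.16j), (-2.02+0j)]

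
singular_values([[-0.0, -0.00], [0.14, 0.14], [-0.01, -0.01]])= [0.2, 0.0]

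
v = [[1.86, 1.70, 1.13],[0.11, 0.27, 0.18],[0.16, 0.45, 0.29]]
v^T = [[1.86, 0.11, 0.16],[1.70, 0.27, 0.45],[1.13, 0.18, 0.29]]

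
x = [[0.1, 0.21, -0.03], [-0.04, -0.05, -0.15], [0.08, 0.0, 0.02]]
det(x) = -0.00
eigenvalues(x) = [(0.09+0.13j), (0.09-0.13j), (-0.1+0j)]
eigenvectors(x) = [[(-0.79+0j), -0.79-0.00j, -0.63+0.00j],[(0.02-0.44j), 0.02+0.44j, 0.67+0.00j],[-0.19+0.38j, -0.19-0.38j, (0.41+0j)]]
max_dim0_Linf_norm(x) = 0.21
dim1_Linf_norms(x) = [0.21, 0.15, 0.08]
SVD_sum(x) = [[0.11, 0.2, 0.02], [-0.04, -0.07, -0.01], [0.02, 0.04, 0.00]] + [[-0.01, 0.01, -0.05], [-0.02, 0.02, -0.14], [0.00, -0.00, 0.03]] + [[-0.01, 0.0, 0.00], [0.01, -0.01, -0.0], [0.06, -0.03, -0.01]]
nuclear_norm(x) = 0.47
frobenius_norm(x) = 0.30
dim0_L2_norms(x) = [0.13, 0.22, 0.15]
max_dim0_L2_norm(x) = 0.22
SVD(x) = [[-0.93, 0.34, 0.10],  [0.31, 0.92, -0.23],  [-0.17, -0.18, -0.97]] @ diag([0.24430574338763122, 0.15530447634245678, 0.06778807694434262]) @ [[-0.49,-0.87,-0.09], [-0.11,0.17,-0.98], [-0.87,0.47,0.18]]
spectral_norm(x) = 0.24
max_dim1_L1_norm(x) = 0.34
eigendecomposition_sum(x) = [[(0.06+0.05j), 0.08-0.01j, (-0.04+0.08j)], [-0.03+0.03j, 0.00+0.04j, -0.04-0.03j], [0.04-0.02j, 0.02-0.04j, (0.03+0.04j)]] + [[(0.06-0.05j), 0.08+0.01j, -0.04-0.08j], [(-0.03-0.03j), 0.00-0.04j, -0.04+0.03j], [(0.04+0.02j), 0.02+0.04j, (0.03-0.04j)]] + [[-0.01+0.00j, 0.05+0.00j, (0.06+0j)], [0.01-0.00j, (-0.05-0j), (-0.06-0j)], [(0.01-0j), -0.03-0.00j, (-0.04-0j)]]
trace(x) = 0.07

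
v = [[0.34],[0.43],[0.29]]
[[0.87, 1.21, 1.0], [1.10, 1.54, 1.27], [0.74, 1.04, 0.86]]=v@[[2.55, 3.57, 2.95]]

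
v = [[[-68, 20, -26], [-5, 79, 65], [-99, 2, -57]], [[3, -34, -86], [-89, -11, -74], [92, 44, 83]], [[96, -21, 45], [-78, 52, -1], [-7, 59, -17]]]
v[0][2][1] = 2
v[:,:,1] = [[20, 79, 2], [-34, -11, 44], [-21, 52, 59]]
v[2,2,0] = -7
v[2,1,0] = -78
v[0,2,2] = -57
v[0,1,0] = -5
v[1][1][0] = -89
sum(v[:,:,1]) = 190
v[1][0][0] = 3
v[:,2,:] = [[-99, 2, -57], [92, 44, 83], [-7, 59, -17]]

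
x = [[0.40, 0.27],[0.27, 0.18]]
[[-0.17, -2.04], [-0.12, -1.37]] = x @ [[-1.06, -3.83], [0.94, -1.87]]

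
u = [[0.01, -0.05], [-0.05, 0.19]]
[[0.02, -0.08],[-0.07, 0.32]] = u@[[0.35,  -1.68], [-0.26,  1.24]]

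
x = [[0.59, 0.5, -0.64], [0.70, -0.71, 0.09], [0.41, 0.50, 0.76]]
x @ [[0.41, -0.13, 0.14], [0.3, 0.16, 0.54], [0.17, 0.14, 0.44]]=[[0.28, -0.09, 0.07], [0.09, -0.19, -0.25], [0.45, 0.13, 0.66]]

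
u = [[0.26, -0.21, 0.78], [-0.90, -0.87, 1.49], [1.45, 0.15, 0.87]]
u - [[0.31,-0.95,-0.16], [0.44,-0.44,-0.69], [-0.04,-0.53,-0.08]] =[[-0.05,  0.74,  0.94], [-1.34,  -0.43,  2.18], [1.49,  0.68,  0.95]]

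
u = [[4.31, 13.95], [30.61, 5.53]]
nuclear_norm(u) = 44.58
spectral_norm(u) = 31.96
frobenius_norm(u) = 34.36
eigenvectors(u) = [[-0.57, -0.55], [0.82, -0.84]]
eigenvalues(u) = [-15.75, 25.59]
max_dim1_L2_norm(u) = 31.11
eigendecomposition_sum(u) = [[-8.11,  5.32], [11.66,  -7.64]] + [[12.42, 8.63], [18.95, 13.17]]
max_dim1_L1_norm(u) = 36.14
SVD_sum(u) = [[7.69, 2.21], [29.74, 8.56]] + [[-3.38, 11.74],[0.87, -3.03]]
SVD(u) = [[-0.25, -0.97], [-0.97, 0.25]] @ diag([31.962815367849664, 12.613882580742262]) @ [[-0.96, -0.28], [0.28, -0.96]]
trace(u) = 9.84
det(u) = -403.18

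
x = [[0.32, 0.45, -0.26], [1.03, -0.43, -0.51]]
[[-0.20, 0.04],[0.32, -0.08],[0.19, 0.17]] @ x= [[-0.02,  -0.11,  0.03], [0.02,  0.18,  -0.04], [0.24,  0.01,  -0.14]]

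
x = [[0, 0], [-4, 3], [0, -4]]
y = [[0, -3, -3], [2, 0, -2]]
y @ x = [[12, 3], [0, 8]]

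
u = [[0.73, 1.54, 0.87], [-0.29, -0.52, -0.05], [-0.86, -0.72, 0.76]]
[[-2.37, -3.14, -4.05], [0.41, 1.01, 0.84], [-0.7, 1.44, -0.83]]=u @ [[-0.21, -0.63, 0.63],[-0.51, -1.57, -1.77],[-1.64, -0.3, -2.05]]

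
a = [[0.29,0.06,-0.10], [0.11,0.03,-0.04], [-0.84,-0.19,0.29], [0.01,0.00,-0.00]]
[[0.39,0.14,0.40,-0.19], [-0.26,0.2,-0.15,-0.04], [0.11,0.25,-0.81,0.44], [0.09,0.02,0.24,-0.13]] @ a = [[-0.21, -0.05, 0.07],[0.07, 0.02, -0.03],[0.74, 0.17, -0.26],[-0.17, -0.04, 0.06]]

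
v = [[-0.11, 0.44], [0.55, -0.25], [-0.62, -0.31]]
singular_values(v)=[0.84, 0.59]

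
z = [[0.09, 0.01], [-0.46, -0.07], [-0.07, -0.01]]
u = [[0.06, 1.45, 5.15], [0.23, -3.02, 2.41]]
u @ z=[[-1.02, -0.15], [1.24, 0.19]]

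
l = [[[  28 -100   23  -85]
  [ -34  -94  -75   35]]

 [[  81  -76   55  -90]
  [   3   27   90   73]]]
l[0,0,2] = 23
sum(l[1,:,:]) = 163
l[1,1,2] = 90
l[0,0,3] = -85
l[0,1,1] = -94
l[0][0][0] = 28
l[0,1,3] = 35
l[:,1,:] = [[-34, -94, -75, 35], [3, 27, 90, 73]]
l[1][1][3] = 73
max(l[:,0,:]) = 81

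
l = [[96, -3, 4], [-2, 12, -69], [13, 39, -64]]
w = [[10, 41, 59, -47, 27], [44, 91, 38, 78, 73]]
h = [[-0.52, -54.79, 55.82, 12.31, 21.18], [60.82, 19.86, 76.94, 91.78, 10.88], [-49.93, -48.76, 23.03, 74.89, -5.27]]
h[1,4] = 10.88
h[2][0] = -49.93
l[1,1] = 12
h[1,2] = 76.94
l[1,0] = -2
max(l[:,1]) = 39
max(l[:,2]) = 4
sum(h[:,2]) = 155.79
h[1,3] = 91.78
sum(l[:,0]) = 107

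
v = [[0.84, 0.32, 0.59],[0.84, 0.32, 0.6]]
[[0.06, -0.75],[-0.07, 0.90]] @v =[[-0.58, -0.22, -0.41], [0.7, 0.27, 0.50]]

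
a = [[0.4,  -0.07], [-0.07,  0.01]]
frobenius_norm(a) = 0.41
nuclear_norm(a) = 0.41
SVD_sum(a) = [[0.4, -0.07],[-0.07, 0.01]] + [[-0.0, -0.0], [-0.00, -0.0]]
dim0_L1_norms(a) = [0.47, 0.08]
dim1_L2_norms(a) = [0.41, 0.07]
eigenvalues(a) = [0.41, -0.0]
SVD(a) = [[-0.99, 0.17], [0.17, 0.99]] @ diag([0.41218349355100664, 0.0021834935510066165]) @ [[-0.99, 0.17], [-0.17, -0.99]]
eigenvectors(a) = [[0.99, 0.17], [-0.17, 0.99]]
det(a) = -0.00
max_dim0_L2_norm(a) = 0.41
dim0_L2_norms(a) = [0.41, 0.07]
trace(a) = 0.41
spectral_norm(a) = 0.41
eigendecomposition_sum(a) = [[0.40, -0.07], [-0.07, 0.01]] + [[-0.0, -0.00],[-0.00, -0.00]]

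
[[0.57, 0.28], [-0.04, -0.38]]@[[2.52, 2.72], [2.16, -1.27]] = [[2.04,1.19], [-0.92,0.37]]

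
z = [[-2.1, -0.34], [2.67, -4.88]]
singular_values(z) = [5.61, 1.99]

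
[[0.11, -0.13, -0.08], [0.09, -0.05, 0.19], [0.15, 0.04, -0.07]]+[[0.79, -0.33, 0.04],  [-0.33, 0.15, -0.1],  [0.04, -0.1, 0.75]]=[[0.90,-0.46,-0.04],  [-0.24,0.1,0.09],  [0.19,-0.06,0.68]]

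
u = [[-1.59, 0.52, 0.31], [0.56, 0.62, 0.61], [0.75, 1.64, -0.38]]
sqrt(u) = [[0.06+1.25j, 0.22-0.22j, (0.09-0.13j)], [(0.23-0.23j), (0.8+0.33j), (0.31-0.25j)], [0.24-0.32j, (0.83-0.68j), (0.32+0.74j)]]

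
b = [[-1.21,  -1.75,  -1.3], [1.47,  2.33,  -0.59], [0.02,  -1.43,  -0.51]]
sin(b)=[[-1.47, -1.34, -1.18], [1.04, 0.99, -0.29], [0.13, -0.95, -1.05]]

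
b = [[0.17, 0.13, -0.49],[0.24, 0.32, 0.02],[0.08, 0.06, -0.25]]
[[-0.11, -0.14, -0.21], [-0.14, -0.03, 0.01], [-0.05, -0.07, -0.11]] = b @ [[-0.26, 0.34, -0.27], [-0.25, -0.36, 0.21], [0.06, 0.31, 0.39]]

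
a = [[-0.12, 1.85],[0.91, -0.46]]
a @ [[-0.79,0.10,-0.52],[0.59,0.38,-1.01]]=[[1.19, 0.69, -1.81], [-0.99, -0.08, -0.01]]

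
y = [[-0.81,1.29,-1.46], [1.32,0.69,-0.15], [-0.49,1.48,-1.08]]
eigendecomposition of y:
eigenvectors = [[0.76+0.00j, (0.03+0.07j), 0.03-0.07j], [(-0.29+0j), (0.76+0j), 0.76-0.00j], [(0.59+0j), (0.64-0.07j), 0.64+0.07j]]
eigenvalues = [(-2.44+0j), (0.62+0.14j), (0.62-0.14j)]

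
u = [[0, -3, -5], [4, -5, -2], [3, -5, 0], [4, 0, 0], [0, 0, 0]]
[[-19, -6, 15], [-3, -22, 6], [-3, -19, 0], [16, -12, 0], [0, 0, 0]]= u@[[4, -3, 0], [3, 2, 0], [2, 0, -3]]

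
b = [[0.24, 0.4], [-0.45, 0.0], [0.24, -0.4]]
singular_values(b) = [0.57, 0.56]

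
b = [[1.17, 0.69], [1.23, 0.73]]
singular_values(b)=[1.97, 0.0]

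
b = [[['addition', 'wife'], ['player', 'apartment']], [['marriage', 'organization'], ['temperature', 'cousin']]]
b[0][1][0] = 'player'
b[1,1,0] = 'temperature'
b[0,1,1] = 'apartment'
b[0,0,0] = 'addition'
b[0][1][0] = 'player'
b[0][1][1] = 'apartment'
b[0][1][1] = 'apartment'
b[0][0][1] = 'wife'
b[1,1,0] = 'temperature'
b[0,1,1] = 'apartment'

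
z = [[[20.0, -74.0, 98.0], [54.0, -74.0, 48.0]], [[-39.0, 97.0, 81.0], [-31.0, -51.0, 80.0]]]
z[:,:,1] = [[-74.0, -74.0], [97.0, -51.0]]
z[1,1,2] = 80.0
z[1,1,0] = -31.0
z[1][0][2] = 81.0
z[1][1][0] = -31.0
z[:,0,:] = [[20.0, -74.0, 98.0], [-39.0, 97.0, 81.0]]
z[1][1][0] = -31.0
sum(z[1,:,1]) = 46.0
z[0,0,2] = 98.0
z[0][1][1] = -74.0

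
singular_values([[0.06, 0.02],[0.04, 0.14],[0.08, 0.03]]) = [0.16, 0.08]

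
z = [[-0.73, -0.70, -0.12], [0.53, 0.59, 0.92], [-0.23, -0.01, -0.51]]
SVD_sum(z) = [[-0.51, -0.49, -0.53], [0.68, 0.66, 0.71], [-0.26, -0.25, -0.27]] + [[-0.19, -0.24, 0.41], [-0.10, -0.12, 0.21], [0.12, 0.15, -0.25]] + [[-0.03, 0.03, 0.00],[-0.06, 0.05, 0.00],[-0.09, 0.09, 0.01]]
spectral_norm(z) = 1.54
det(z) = 0.16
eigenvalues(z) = [(0.39+0j), (-0.52+0.36j), (-0.52-0.36j)]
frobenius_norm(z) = 1.68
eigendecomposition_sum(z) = [[(-0.07+0j), -0.26+0.00j, (-0.25+0j)], [(0.11-0j), (0.4+0j), (0.39+0j)], [0.02-0.00j, (0.06+0j), 0.06+0.00j]] + [[-0.33+0.18j, (-0.22+0.04j), 0.07+0.46j], [0.21+0.15j, (0.1+0.12j), (0.26-0.18j)], [-0.12-0.20j, -0.04-0.14j, -0.29+0.06j]] + [[(-0.33-0.18j), (-0.22-0.04j), 0.07-0.46j], [0.21-0.15j, (0.1-0.12j), (0.26+0.18j)], [(-0.12+0.2j), (-0.04+0.14j), -0.29-0.06j]]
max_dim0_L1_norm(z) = 1.55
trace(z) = -0.65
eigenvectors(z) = [[0.54+0.00j, (-0.73+0j), -0.73-0.00j], [-0.84+0.00j, 0.22+0.45j, 0.22-0.45j], [(-0.13+0j), (-0.03-0.46j), -0.03+0.46j]]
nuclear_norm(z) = 2.35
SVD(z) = [[-0.57,-0.78,0.26],[0.77,-0.4,0.5],[-0.29,0.49,0.83]] @ diag([1.5418700108910117, 0.651341058140962, 0.15553679787999827]) @ [[0.58, 0.56, 0.6], [0.38, 0.47, -0.80], [-0.72, 0.69, 0.06]]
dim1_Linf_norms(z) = [0.73, 0.92, 0.51]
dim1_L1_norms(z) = [1.55, 2.04, 0.75]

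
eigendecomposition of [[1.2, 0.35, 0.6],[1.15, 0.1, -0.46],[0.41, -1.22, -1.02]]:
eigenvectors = [[0.23, -0.66, -0.11], [-0.39, -0.7, -0.81], [-0.89, 0.25, 0.58]]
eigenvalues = [-1.66, 1.35, 0.59]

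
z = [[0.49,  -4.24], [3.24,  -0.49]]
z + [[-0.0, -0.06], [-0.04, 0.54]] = [[0.49, -4.3],[3.2, 0.05]]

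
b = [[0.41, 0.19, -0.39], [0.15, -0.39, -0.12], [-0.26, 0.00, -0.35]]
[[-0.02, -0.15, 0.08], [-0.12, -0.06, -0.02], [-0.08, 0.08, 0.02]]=b @ [[0.02, -0.35, 0.06], [0.26, 0.02, 0.1], [0.21, 0.03, -0.09]]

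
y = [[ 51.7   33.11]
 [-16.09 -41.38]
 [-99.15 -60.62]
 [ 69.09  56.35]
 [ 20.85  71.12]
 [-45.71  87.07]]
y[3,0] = 69.09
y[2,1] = -60.62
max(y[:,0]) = 69.09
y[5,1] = 87.07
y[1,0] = -16.09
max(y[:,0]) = 69.09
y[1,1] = -41.38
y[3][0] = 69.09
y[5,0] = -45.71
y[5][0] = -45.71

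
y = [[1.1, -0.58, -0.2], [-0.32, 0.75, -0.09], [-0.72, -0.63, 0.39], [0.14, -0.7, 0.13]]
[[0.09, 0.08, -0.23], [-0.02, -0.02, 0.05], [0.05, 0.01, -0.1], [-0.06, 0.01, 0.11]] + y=[[1.19, -0.50, -0.43], [-0.34, 0.73, -0.04], [-0.67, -0.62, 0.29], [0.08, -0.69, 0.24]]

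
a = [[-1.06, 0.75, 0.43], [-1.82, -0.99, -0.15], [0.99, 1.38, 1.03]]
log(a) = [[0.09, 1.36, 0.26], [-4.91, 1.07, 0.94], [3.41, -0.65, -0.75]]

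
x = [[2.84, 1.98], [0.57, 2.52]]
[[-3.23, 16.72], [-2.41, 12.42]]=x @ [[-0.56, 2.91], [-0.83, 4.27]]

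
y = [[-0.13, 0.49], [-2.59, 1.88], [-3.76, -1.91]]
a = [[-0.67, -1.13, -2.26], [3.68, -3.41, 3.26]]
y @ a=[[1.89, -1.52, 1.89], [8.65, -3.48, 11.98], [-4.51, 10.76, 2.27]]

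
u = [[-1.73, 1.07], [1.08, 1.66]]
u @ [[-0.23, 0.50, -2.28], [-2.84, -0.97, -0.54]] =[[-2.64, -1.90, 3.37], [-4.96, -1.07, -3.36]]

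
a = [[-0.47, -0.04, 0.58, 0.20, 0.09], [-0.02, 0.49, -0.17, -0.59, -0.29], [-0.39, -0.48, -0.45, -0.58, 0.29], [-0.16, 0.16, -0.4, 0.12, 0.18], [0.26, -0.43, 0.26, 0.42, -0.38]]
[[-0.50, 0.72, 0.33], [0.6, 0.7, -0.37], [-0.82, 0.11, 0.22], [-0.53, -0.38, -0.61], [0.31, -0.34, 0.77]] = a@[[1.31, -0.85, 0.07], [0.43, 0.38, -1.15], [0.51, 0.96, 0.73], [-0.54, -0.90, -0.29], [-0.65, -0.46, -0.51]]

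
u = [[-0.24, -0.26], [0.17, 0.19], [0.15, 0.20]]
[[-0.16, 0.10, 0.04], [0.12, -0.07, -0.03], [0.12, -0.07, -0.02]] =u @ [[0.05, -0.32, -0.26], [0.57, -0.09, 0.07]]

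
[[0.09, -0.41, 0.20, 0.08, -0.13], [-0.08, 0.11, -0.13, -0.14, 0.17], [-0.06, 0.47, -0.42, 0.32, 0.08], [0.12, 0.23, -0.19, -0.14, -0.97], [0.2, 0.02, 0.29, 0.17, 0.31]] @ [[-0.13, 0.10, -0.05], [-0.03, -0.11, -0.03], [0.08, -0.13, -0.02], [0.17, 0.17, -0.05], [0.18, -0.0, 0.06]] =[[0.01, 0.04, -0.01], [0.0, -0.03, 0.02], [0.03, 0.05, -0.01], [-0.24, -0.01, -0.06], [0.08, 0.01, -0.01]]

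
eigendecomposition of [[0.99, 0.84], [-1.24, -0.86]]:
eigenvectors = [[-0.58-0.27j, -0.58+0.27j], [(0.77+0j), (0.77-0j)]]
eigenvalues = [(0.07+0.43j), (0.07-0.43j)]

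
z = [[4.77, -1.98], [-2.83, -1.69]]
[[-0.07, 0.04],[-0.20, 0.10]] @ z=[[-0.45, 0.07], [-1.24, 0.23]]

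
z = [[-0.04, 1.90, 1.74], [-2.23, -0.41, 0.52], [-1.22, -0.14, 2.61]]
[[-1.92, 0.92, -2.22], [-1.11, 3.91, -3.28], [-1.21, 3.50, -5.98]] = z @ [[0.59, -1.60, 0.95], [-0.79, -0.09, 0.52], [-0.23, 0.59, -1.82]]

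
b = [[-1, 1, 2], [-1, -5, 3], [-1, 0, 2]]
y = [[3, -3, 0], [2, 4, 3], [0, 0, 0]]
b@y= [[-1, 7, 3], [-13, -17, -15], [-3, 3, 0]]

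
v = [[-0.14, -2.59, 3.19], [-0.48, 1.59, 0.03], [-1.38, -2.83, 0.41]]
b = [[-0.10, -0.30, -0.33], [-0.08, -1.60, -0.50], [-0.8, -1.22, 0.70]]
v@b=[[-2.33, 0.29, 3.57], [-0.10, -2.44, -0.62], [0.04, 4.44, 2.16]]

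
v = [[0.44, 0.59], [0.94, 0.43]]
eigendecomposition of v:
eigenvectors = [[0.62, -0.62], [0.78, 0.79]]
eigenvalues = [1.18, -0.31]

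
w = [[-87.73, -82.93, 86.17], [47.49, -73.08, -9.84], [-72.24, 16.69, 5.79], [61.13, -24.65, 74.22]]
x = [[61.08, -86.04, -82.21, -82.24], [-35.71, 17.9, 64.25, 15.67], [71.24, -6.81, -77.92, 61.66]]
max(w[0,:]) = 86.17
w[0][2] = 86.17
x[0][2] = -82.21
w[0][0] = -87.73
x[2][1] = -6.81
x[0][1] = -86.04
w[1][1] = -73.08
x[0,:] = [61.08, -86.04, -82.21, -82.24]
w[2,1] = 16.69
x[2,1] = -6.81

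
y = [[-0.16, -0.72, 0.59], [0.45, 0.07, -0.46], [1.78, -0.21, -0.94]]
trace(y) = -1.03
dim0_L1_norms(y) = [2.39, 1.0, 1.99]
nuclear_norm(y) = 3.13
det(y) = 0.18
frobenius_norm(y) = 2.33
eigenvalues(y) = [-1.46, 0.63, -0.2]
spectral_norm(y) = 2.15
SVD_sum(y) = [[-0.37, 0.01, 0.23],[0.53, -0.01, -0.33],[1.71, -0.03, -1.06]] + [[0.22, -0.71, 0.38], [-0.04, 0.13, -0.07], [0.06, -0.19, 0.1]] + [[-0.01, -0.01, -0.02], [-0.04, -0.05, -0.07], [0.01, 0.01, 0.02]]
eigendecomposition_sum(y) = [[-0.39, -0.14, 0.32], [0.58, 0.21, -0.48], [1.56, 0.56, -1.28]] + [[0.28, -0.46, 0.24], [-0.04, 0.07, -0.04], [0.33, -0.53, 0.28]] + [[-0.06, -0.13, 0.03], [-0.09, -0.21, 0.05], [-0.11, -0.24, 0.06]]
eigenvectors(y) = [[-0.23, 0.65, -0.37], [0.34, -0.1, -0.6], [0.91, 0.75, -0.71]]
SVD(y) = [[-0.20, 0.95, 0.23],  [0.29, -0.17, 0.94],  [0.94, 0.26, -0.24]] @ diag([2.150251775175328, 0.8799985478032792, 0.09602009799761835]) @ [[0.85,  -0.01,  -0.53], [0.26,  -0.85,  0.45], [-0.46,  -0.52,  -0.72]]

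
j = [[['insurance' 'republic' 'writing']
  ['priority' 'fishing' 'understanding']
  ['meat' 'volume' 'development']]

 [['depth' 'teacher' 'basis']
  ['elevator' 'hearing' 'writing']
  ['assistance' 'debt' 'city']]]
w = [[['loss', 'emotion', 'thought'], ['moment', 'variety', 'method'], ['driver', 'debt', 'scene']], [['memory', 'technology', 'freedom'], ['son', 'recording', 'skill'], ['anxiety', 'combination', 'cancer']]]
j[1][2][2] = 'city'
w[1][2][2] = 'cancer'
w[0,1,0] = 'moment'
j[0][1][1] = 'fishing'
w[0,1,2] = 'method'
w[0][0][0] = 'loss'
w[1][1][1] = 'recording'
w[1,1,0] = 'son'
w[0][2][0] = 'driver'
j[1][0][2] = 'basis'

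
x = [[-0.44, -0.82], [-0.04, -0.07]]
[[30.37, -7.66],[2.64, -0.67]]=x @ [[-19.20, 5.93], [-26.74, 6.16]]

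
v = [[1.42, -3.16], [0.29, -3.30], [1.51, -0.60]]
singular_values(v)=[4.83, 1.5]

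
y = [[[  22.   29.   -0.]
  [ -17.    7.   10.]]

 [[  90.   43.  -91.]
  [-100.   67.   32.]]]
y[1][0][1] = 43.0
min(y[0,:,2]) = -0.0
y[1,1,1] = 67.0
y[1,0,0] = 90.0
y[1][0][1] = 43.0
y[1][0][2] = -91.0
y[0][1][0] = -17.0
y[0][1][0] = -17.0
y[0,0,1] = 29.0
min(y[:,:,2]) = -91.0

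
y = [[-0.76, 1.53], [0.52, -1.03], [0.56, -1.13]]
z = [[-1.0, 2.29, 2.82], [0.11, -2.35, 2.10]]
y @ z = [[0.93, -5.34, 1.07],  [-0.63, 3.61, -0.7],  [-0.68, 3.94, -0.79]]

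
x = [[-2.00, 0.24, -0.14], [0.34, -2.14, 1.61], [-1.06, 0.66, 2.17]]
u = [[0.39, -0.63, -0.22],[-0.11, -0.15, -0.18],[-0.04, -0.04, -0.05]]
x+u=[[-1.61, -0.39, -0.36], [0.23, -2.29, 1.43], [-1.10, 0.62, 2.12]]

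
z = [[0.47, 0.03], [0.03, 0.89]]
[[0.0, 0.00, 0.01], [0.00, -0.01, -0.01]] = z @ [[0.01, 0.01, 0.03], [-0.0, -0.01, -0.01]]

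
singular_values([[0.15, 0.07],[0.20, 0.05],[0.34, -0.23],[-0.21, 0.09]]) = [0.5, 0.19]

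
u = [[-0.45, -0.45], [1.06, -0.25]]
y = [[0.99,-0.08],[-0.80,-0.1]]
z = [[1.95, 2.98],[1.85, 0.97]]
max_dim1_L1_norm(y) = 1.07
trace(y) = 0.89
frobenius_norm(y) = 1.28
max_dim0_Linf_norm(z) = 2.98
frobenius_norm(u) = 1.26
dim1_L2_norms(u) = [0.64, 1.09]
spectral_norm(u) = 1.15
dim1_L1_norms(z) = [4.93, 2.82]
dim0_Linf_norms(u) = [1.06, 0.45]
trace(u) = -0.70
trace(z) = 2.92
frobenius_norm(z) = 4.13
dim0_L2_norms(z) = [2.69, 3.13]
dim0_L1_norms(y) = [1.79, 0.18]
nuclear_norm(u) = 1.66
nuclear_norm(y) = 1.40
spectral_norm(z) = 4.03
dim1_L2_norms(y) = [0.99, 0.81]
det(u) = 0.59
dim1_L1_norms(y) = [1.07, 0.9]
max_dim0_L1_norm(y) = 1.79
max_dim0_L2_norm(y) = 1.27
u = z @ y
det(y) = -0.16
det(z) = -3.62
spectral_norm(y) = 1.27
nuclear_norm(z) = 4.93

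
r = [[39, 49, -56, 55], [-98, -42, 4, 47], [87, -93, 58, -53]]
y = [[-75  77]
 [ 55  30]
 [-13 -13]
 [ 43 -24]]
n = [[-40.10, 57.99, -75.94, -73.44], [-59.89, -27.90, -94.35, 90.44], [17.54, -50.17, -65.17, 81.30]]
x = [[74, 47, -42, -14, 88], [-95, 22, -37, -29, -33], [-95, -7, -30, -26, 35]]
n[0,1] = 57.99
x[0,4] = 88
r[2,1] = -93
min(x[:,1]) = -7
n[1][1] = -27.9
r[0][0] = 39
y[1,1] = 30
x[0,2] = -42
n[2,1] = -50.17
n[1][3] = 90.44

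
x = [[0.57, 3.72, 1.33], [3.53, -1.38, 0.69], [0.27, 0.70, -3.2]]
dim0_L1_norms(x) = [4.37, 5.8, 5.22]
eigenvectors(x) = [[-0.80, -0.46, 0.04], [-0.59, 0.74, -0.38], [-0.09, -0.48, 0.93]]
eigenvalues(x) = [3.49, -4.02, -3.47]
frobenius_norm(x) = 6.45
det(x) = 48.74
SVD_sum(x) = [[-1.38, 2.92, 0.37], [1.13, -2.39, -0.3], [-0.06, 0.13, 0.02]] + [[1.31, 0.42, 1.59], [1.53, 0.49, 1.85], [-1.32, -0.42, -1.6]] + [[0.64, 0.38, -0.63], [0.88, 0.52, -0.86], [1.65, 0.98, -1.62]]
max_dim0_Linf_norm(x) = 3.72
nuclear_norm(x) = 11.07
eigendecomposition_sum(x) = [[2.14, 1.72, 0.60], [1.59, 1.28, 0.45], [0.25, 0.20, 0.07]] + [[-1.65, 2.08, 0.92],[2.65, -3.33, -1.48],[-1.71, 2.15, 0.96]] + [[0.08,-0.08,-0.2],[-0.70,0.67,1.73],[1.73,-1.65,-4.23]]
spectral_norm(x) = 4.20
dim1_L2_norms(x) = [3.99, 3.85, 3.29]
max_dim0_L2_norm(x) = 4.03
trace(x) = -4.01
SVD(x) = [[-0.77, 0.54, -0.32], [0.63, 0.64, -0.44], [-0.04, -0.55, -0.84]] @ diag([4.202837881419865, 3.855871371847215, 3.0074756368541467]) @ [[0.42, -0.90, -0.11], [0.62, 0.2, 0.76], [-0.66, -0.39, 0.64]]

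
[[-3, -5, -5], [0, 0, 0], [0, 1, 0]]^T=[[-3, 0, 0], [-5, 0, 1], [-5, 0, 0]]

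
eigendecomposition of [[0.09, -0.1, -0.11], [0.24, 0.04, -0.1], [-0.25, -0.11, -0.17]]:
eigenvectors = [[(-0.06-0.33j), -0.06+0.33j, (0.32+0j)], [(-0.83+0j), (-0.83-0j), (0.06+0j)], [(0.43+0.12j), (0.43-0.12j), (0.95+0j)]]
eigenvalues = [(0.11+0.11j), (0.11-0.11j), (-0.26+0j)]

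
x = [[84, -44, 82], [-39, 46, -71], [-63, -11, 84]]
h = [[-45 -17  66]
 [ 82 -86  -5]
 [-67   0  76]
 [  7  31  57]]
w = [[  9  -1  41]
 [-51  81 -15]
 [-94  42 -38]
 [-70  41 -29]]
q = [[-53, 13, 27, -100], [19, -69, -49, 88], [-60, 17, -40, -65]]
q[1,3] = 88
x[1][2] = -71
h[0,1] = -17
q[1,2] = -49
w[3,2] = -29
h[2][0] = -67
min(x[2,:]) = -63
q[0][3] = -100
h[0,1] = -17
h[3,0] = 7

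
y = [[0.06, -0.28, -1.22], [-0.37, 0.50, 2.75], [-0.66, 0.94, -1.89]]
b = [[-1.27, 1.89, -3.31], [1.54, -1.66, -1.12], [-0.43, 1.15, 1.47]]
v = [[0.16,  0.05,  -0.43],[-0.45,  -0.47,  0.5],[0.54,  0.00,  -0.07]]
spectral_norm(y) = 3.55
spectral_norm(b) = 4.07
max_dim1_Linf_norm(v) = 0.54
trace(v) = -0.38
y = v @ b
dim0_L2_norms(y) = [0.76, 1.1, 3.55]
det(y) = 0.51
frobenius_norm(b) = 5.12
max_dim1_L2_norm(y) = 2.82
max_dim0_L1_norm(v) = 1.15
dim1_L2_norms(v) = [0.46, 0.82, 0.54]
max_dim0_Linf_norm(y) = 2.75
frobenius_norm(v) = 1.09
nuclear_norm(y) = 4.99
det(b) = -5.40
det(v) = -0.09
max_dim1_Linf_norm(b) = 3.31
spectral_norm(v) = 0.98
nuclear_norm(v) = 1.62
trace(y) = -1.33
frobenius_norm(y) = 3.80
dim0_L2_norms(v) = [0.72, 0.47, 0.66]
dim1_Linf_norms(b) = [3.31, 1.66, 1.47]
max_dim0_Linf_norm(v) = 0.54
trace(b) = -1.46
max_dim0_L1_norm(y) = 5.86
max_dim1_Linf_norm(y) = 2.75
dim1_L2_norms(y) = [1.25, 2.82, 2.21]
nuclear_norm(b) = 7.57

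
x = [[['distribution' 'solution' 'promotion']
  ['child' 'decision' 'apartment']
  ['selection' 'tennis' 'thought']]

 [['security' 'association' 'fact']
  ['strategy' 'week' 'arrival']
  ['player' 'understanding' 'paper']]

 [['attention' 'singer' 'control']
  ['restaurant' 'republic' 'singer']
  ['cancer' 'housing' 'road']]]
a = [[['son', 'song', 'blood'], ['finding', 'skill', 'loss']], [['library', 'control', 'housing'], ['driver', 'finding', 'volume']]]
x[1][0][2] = 'fact'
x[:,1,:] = [['child', 'decision', 'apartment'], ['strategy', 'week', 'arrival'], ['restaurant', 'republic', 'singer']]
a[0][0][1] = 'song'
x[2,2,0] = 'cancer'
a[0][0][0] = 'son'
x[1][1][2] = 'arrival'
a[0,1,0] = 'finding'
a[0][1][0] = 'finding'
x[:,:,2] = [['promotion', 'apartment', 'thought'], ['fact', 'arrival', 'paper'], ['control', 'singer', 'road']]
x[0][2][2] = 'thought'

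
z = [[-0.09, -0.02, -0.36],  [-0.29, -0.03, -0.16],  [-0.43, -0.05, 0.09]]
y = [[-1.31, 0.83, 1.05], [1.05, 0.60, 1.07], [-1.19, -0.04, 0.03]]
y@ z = [[-0.57, -0.05, 0.43], [-0.73, -0.09, -0.38], [0.11, 0.02, 0.44]]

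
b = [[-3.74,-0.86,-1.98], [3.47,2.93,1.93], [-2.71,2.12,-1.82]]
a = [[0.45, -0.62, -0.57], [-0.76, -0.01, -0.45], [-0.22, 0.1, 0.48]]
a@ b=[[-2.29,-3.41,-1.05], [4.03,-0.33,2.3], [-0.13,1.50,-0.25]]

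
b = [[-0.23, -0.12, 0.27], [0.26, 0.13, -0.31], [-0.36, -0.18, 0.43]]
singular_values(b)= [0.82, 0.01, 0.0]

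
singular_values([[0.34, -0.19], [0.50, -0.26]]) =[0.68, 0.01]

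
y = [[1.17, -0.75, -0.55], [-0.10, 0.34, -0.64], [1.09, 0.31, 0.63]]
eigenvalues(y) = [(1.24+0j), (0.45+0.87j), (0.45-0.87j)]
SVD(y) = [[-0.81, 0.58, 0.12], [0.11, 0.36, -0.93], [-0.58, -0.73, -0.36]] @ diag([1.6537357934950496, 1.1549742442381816, 0.6175697697100648]) @ [[-0.96, 0.28, 0.00], [-0.14, -0.47, -0.87], [-0.24, -0.84, 0.49]]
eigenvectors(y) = [[-0.52+0.00j,-0.09+0.43j,(-0.09-0.43j)], [(0.53+0j),(-0.12+0.51j),-0.12-0.51j], [-0.67+0.00j,0.73+0.00j,0.73-0.00j]]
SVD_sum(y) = [[1.28,-0.38,-0.01], [-0.18,0.05,0.0], [0.92,-0.27,-0.00]] + [[-0.09, -0.31, -0.58], [-0.06, -0.19, -0.36], [0.12, 0.39, 0.74]] + [[-0.02, -0.06, 0.04], [0.14, 0.48, -0.28], [0.05, 0.18, -0.11]]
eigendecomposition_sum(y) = [[0.67+0.00j, (-0.57+0j), (-0.01+0j)], [-0.69-0.00j, 0.58-0.00j, 0.01-0.00j], [(0.86+0j), -0.72+0.00j, (-0.01+0j)]] + [[(0.25+0.12j), (-0.09+0.3j), -0.27+0.15j], [(0.29+0.15j), (-0.12+0.36j), -0.33+0.16j], [0.12-0.44j, 0.52+0.05j, (0.32+0.39j)]] + [[0.25-0.12j,(-0.09-0.3j),-0.27-0.15j], [(0.29-0.15j),-0.12-0.36j,(-0.33-0.16j)], [(0.12+0.44j),(0.52-0.05j),(0.32-0.39j)]]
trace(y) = 2.14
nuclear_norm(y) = 3.43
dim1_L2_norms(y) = [1.49, 0.73, 1.3]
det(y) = 1.18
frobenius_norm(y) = 2.11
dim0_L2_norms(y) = [1.6, 0.88, 1.05]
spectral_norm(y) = 1.65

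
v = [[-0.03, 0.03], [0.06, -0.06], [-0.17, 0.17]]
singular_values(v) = [0.26, 0.0]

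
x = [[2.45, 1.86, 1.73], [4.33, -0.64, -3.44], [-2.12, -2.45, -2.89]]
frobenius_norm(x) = 7.89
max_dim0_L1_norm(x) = 8.9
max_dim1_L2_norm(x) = 5.57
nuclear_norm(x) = 11.16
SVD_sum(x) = [[1.67, 0.16, -0.66],[4.83, 0.46, -1.9],[-1.04, -0.10, 0.41]] + [[0.78,1.70,2.39],  [-0.50,-1.10,-1.54],  [-1.08,-2.35,-3.3]] + [[-0.00, 0.00, -0.0], [0.0, -0.00, 0.0], [-0.0, 0.0, -0.0]]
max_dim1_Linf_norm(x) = 4.33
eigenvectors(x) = [[-0.47, -0.27, -0.32], [-0.77, 0.82, 0.76], [0.42, -0.50, 0.56]]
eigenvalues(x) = [3.92, -0.0, -5.0]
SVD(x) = [[-0.32, 0.55, 0.77], [-0.93, -0.35, -0.13], [0.2, -0.76, 0.62]] @ diag([5.629204786071147, 5.5324635497322285, 0.0007398364333490384]) @ [[-0.93, -0.09, 0.37], [0.26, 0.56, 0.79], [-0.27, 0.82, -0.5]]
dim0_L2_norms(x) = [5.41, 3.14, 4.81]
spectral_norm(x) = 5.63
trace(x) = -1.08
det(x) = 0.02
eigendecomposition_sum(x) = [[2.54,0.94,0.17], [4.12,1.53,0.27], [-2.27,-0.85,-0.15]] + [[-0.00, 0.00, -0.0], [0.00, -0.0, 0.00], [-0.00, 0.00, -0.0]] + [[-0.09,0.92,1.56],[0.21,-2.17,-3.71],[0.15,-1.60,-2.74]]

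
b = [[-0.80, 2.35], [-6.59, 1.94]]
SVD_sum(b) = [[-1.46, 0.53], [-6.44, 2.35]] + [[0.66, 1.82],[-0.15, -0.41]]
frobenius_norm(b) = 7.30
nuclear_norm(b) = 9.01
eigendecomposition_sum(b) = [[-0.40+1.95j, (1.18-0.18j)], [-3.30+0.51j, 0.97+1.74j]] + [[-0.40-1.95j, 1.18+0.18j], [-3.30-0.51j, (0.97-1.74j)]]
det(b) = 13.93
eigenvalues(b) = [(0.57+3.69j), (0.57-3.69j)]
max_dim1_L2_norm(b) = 6.87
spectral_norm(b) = 7.03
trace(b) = 1.14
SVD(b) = [[-0.22, -0.98], [-0.98, 0.22]] @ diag([7.030339153826603, 1.9820523157002288]) @ [[0.94, -0.34],  [-0.34, -0.94]]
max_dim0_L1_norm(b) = 7.39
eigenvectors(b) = [[0.18-0.48j, (0.18+0.48j)], [0.86+0.00j, 0.86-0.00j]]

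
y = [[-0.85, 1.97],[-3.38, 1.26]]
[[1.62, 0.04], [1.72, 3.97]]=y @ [[-0.24, -1.39], [0.72, -0.58]]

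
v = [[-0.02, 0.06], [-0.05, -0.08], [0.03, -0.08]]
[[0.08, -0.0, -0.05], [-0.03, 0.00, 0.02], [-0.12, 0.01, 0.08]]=v @ [[-1.06, 0.06, 0.69], [1.05, -0.06, -0.68]]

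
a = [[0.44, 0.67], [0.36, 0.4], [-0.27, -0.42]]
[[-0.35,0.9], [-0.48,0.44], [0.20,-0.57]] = a@[[-2.76,-1.02], [1.29,2.01]]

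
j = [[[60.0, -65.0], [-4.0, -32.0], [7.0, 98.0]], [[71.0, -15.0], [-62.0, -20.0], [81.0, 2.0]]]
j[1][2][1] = 2.0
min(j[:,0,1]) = -65.0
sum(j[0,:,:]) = 64.0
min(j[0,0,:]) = -65.0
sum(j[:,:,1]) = -32.0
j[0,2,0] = 7.0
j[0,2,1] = 98.0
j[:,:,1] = [[-65.0, -32.0, 98.0], [-15.0, -20.0, 2.0]]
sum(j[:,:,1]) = -32.0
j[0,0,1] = -65.0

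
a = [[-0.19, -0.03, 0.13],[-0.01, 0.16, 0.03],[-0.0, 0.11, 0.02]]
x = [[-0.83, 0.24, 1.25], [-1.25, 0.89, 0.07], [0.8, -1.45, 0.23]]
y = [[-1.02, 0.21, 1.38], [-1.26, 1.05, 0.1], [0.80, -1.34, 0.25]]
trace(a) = -0.01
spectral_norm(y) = 2.45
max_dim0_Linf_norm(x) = 1.45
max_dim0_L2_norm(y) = 1.81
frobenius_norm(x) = 2.73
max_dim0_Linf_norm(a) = 0.19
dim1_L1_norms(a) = [0.35, 0.2, 0.13]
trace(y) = 0.28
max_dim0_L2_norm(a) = 0.2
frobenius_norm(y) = 2.86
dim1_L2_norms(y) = [1.73, 1.64, 1.58]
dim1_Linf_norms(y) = [1.38, 1.26, 1.34]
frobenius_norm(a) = 0.30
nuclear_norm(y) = 4.15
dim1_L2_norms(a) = [0.23, 0.16, 0.11]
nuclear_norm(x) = 4.07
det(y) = 0.85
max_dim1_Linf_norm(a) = 0.19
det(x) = 1.20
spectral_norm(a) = 0.23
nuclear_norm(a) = 0.43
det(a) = -0.00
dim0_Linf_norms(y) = [1.26, 1.34, 1.38]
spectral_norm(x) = 2.35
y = a + x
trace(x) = 0.29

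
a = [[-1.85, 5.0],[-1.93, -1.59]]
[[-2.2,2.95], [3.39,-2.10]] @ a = [[-1.62, -15.69], [-2.22, 20.29]]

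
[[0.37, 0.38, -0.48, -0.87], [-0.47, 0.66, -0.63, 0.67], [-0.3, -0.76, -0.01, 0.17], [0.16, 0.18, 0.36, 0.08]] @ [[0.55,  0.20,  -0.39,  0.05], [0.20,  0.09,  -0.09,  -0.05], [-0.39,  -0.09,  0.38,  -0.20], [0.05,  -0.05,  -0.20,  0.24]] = [[0.42,0.19,-0.19,-0.11], [0.15,-0.01,-0.25,0.23], [-0.3,-0.14,0.15,0.07], [-0.01,0.01,0.04,-0.05]]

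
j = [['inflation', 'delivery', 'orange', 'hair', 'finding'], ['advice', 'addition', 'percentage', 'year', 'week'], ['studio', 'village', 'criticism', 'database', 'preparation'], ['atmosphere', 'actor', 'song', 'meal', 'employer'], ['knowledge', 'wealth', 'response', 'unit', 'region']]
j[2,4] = 'preparation'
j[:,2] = ['orange', 'percentage', 'criticism', 'song', 'response']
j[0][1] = 'delivery'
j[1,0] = 'advice'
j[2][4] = 'preparation'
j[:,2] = ['orange', 'percentage', 'criticism', 'song', 'response']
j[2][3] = 'database'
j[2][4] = 'preparation'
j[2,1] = 'village'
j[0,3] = 'hair'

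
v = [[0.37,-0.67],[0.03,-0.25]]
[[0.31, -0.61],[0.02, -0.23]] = v@[[0.91,0.04],[0.04,0.93]]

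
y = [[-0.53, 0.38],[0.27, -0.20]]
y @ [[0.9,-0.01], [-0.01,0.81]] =[[-0.48, 0.31], [0.25, -0.16]]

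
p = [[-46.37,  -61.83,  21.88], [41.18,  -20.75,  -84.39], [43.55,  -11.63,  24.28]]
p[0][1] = -61.83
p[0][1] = -61.83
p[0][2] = 21.88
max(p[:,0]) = 43.55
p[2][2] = 24.28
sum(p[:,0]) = 38.36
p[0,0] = -46.37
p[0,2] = 21.88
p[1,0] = 41.18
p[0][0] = -46.37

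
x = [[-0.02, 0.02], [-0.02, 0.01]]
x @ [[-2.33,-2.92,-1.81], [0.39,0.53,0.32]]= [[0.05,0.07,0.04], [0.05,0.06,0.04]]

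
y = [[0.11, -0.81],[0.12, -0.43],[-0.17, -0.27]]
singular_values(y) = [0.96, 0.21]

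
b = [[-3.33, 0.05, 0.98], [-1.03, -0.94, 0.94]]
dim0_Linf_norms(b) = [3.33, 0.94, 0.98]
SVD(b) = [[-0.93, -0.37],[-0.37, 0.93]] @ diag([3.707861003849155, 1.0637982779337116]) @ [[0.94, 0.08, -0.34], [0.25, -0.84, 0.48]]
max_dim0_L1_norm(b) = 4.36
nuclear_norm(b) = 4.77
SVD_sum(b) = [[-3.23, -0.28, 1.17], [-1.27, -0.11, 0.46]] + [[-0.10, 0.33, -0.19], [0.24, -0.83, 0.48]]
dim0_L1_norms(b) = [4.36, 0.99, 1.92]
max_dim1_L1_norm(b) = 4.36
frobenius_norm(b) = 3.86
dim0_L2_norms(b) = [3.49, 0.94, 1.36]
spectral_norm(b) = 3.71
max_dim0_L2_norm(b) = 3.49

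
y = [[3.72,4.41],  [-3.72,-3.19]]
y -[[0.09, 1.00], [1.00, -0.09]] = [[3.63,3.41], [-4.72,-3.10]]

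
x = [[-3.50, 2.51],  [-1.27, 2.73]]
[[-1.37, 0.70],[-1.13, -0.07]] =x @ [[0.14,-0.33], [-0.35,-0.18]]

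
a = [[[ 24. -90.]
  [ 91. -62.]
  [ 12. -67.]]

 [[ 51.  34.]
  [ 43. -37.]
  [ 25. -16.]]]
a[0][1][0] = 91.0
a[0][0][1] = -90.0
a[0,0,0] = 24.0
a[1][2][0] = 25.0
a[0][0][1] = -90.0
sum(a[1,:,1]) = -19.0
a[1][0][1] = 34.0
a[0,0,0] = 24.0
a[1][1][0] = 43.0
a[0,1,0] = 91.0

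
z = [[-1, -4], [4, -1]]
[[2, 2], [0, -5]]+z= [[1, -2], [4, -6]]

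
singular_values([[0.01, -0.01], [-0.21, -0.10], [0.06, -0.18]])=[0.24, 0.19]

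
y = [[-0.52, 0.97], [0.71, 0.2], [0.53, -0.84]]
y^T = [[-0.52, 0.71, 0.53], [0.97, 0.2, -0.84]]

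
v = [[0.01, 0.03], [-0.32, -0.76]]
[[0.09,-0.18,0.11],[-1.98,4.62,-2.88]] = v@[[-3.09,-1.97,-0.04],[3.90,-5.25,3.81]]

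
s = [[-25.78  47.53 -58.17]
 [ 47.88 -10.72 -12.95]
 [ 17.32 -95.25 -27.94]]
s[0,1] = 47.53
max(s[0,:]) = 47.53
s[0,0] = -25.78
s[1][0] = 47.88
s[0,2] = -58.17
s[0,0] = -25.78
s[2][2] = -27.94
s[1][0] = 47.88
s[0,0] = -25.78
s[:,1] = [47.53, -10.72, -95.25]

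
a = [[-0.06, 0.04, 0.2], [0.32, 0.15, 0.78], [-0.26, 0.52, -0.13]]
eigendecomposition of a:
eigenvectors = [[0.23, 0.77, 0.18], [0.68, 0.42, 0.85], [-0.70, -0.48, 0.49]]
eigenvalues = [-0.55, -0.16, 0.67]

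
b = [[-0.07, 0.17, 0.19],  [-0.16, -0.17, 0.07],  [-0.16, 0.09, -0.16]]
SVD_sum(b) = [[0.02,  0.17,  0.18], [-0.01,  -0.05,  -0.06], [-0.01,  -0.05,  -0.05]] + [[0.00, -0.00, 0.0], [0.00, -0.12, 0.11], [-0.00, 0.13, -0.12]] + [[-0.09, 0.00, 0.01], [-0.16, 0.01, 0.01], [-0.15, 0.01, 0.01]]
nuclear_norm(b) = 0.75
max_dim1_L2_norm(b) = 0.26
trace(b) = -0.40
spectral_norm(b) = 0.27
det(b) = -0.02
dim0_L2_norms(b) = [0.24, 0.26, 0.26]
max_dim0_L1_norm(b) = 0.43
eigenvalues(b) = [(-0.08+0.24j), (-0.08-0.24j), (-0.25+0j)]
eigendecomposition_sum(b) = [[(-0.03+0.12j), 0.09+0.02j, 0.09+0.03j],[(-0.08-0.03j), (-0.02+0.06j), (-0.03+0.06j)],[(-0.08-0.02j), -0.02+0.06j, (-0.02+0.06j)]] + [[-0.03-0.12j, (0.09-0.02j), 0.09-0.03j], [-0.08+0.03j, -0.02-0.06j, (-0.03-0.06j)], [(-0.08+0.02j), (-0.02-0.06j), -0.02-0.06j]] + [[-0.00-0.00j, (-0.01-0j), 0.01+0.00j], [(-0.01-0j), -0.13-0.00j, (0.12+0j)], [(0.01+0j), 0.12+0.00j, (-0.12-0j)]]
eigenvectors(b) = [[(-0.73+0j),(-0.73-0j),(-0.04+0j)], [0.04-0.47j,(0.04+0.47j),-0.73+0.00j], [-0.00-0.50j,(-0+0.5j),(0.69+0j)]]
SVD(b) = [[0.92, -0.02, -0.39], [-0.29, -0.68, -0.67], [-0.25, 0.73, -0.64]] @ diag([0.269042079713401, 0.2454427195248528, 0.23658873763502034]) @ [[0.09, 0.68, 0.73], [-0.02, 0.73, -0.68], [1.00, -0.04, -0.08]]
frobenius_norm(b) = 0.43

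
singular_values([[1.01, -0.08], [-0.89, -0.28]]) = [1.35, 0.26]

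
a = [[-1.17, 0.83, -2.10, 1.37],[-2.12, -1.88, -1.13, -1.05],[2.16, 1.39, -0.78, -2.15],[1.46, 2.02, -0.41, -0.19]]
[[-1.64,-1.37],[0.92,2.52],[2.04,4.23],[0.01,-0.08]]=a @[[0.22, 1.12], [-0.24, -1.21], [-0.01, -1.22], [-0.88, -1.18]]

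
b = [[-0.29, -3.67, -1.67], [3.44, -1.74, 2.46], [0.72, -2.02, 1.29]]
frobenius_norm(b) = 6.60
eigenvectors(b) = [[-0.67+0.00j, (-0.67-0j), (-0.64+0j)], [(-0.01+0.67j), (-0.01-0.67j), (-0.12+0j)], [-0.21+0.22j, (-0.21-0.22j), (0.76+0j)]]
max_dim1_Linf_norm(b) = 3.67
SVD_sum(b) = [[1.02, -1.18, 0.68],[2.54, -2.95, 1.71],[1.4, -1.63, 0.94]] + [[-1.47, -2.53, -2.2], [0.66, 1.14, 0.99], [-0.13, -0.23, -0.2]] + [[0.16, 0.05, -0.16], [0.24, 0.07, -0.24], [-0.55, -0.16, 0.55]]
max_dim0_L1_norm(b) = 7.43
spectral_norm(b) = 5.15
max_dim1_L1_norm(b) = 7.64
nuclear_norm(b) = 10.07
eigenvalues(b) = [(-0.87+4.2j), (-0.87-4.2j), (1+0j)]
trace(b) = -0.74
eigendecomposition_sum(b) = [[(-0.24+1.71j), -1.94-0.86j, -0.51+1.30j], [(1.7+0.27j), -0.89+1.92j, (1.29+0.53j)], [0.48+0.61j, (-0.89+0.36j), 0.26+0.57j]] + [[(-0.24-1.71j), -1.94+0.86j, (-0.51-1.3j)], [1.70-0.27j, (-0.89-1.92j), 1.29-0.53j], [(0.48-0.61j), -0.89-0.36j, (0.26-0.57j)]] + [[0.20-0.00j, 0.21-0.00j, -0.64-0.00j], [(0.04-0j), (0.04-0j), -0.12-0.00j], [(-0.24+0j), -0.25+0.00j, (0.77+0j)]]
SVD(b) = [[0.33, -0.91, -0.26], [0.83, 0.41, -0.39], [0.46, -0.08, 0.89]] @ diag([5.147389134836379, 4.0280497688069055, 0.8926366307647524]) @ [[0.6, -0.69, 0.40], [0.40, 0.69, 0.6], [-0.69, -0.2, 0.69]]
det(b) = 18.51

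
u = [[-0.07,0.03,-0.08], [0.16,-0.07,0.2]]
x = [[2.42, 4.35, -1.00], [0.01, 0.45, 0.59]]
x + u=[[2.35,4.38,-1.08], [0.17,0.38,0.79]]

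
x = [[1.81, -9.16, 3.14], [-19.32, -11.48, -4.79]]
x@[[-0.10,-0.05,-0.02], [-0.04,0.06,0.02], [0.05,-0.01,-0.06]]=[[0.34,-0.67,-0.41], [2.15,0.33,0.44]]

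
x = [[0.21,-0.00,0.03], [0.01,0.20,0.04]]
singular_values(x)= [0.22, 0.2]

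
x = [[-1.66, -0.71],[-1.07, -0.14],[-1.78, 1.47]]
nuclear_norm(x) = 4.25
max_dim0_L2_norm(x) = 2.66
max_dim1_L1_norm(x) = 3.25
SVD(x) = [[-0.52, -0.73], [-0.37, -0.27], [-0.77, 0.62]] @ diag([2.723854376374995, 1.5277818353098664]) @ [[0.96, -0.26], [0.26, 0.96]]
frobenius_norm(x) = 3.12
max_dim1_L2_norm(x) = 2.31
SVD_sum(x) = [[-1.37, 0.37], [-0.96, 0.26], [-2.03, 0.55]] + [[-0.29, -1.08], [-0.11, -0.4], [0.25, 0.92]]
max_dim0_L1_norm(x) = 4.51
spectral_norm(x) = 2.72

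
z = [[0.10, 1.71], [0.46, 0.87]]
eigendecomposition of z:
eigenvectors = [[-0.95, -0.78], [0.32, -0.62]]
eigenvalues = [-0.48, 1.45]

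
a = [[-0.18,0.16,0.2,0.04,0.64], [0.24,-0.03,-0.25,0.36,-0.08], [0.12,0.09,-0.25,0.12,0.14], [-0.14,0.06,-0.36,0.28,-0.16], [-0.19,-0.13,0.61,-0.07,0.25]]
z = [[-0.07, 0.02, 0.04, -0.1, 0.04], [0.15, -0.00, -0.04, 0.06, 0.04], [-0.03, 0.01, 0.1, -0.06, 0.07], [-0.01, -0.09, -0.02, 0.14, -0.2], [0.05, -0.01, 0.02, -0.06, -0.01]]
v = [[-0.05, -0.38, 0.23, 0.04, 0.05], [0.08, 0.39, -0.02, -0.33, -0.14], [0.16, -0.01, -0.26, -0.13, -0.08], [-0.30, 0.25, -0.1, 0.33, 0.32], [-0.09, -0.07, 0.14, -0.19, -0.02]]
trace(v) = 0.39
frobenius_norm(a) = 1.28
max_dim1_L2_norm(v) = 0.61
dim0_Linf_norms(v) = [0.3, 0.39, 0.26, 0.33, 0.32]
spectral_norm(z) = 0.30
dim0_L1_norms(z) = [0.31, 0.13, 0.22, 0.42, 0.36]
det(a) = 0.00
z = v @ a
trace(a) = 0.07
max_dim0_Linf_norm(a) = 0.64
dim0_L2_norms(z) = [0.18, 0.09, 0.12, 0.2, 0.22]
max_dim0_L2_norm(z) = 0.22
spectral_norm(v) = 0.70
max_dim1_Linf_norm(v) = 0.39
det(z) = -0.00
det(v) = -0.00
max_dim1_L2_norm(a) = 0.71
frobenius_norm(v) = 1.03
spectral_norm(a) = 1.03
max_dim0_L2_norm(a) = 0.82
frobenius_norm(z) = 0.38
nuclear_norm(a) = 2.28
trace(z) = 0.16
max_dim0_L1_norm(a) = 1.67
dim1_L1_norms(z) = [0.27, 0.29, 0.27, 0.46, 0.15]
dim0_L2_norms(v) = [0.36, 0.6, 0.39, 0.52, 0.36]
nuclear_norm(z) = 0.66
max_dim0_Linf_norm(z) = 0.2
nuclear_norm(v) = 1.88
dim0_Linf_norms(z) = [0.15, 0.09, 0.1, 0.14, 0.2]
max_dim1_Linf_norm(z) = 0.2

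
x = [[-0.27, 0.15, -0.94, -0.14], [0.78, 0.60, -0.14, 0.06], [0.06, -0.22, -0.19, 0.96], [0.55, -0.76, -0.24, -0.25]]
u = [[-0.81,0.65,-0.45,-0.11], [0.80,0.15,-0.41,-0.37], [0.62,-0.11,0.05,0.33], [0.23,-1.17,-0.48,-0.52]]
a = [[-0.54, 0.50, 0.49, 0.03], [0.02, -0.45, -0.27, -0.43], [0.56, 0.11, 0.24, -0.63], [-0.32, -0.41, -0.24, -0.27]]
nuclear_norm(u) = 3.87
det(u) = -0.42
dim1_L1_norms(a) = [1.56, 1.17, 1.54, 1.24]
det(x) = -1.00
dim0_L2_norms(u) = [1.32, 1.35, 0.78, 0.73]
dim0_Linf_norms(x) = [0.78, 0.76, 0.94, 0.96]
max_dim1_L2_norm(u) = 1.39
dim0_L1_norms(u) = [2.46, 2.08, 1.39, 1.33]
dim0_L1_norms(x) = [1.66, 1.73, 1.51, 1.41]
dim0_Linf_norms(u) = [0.81, 1.17, 0.48, 0.52]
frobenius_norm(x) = 2.00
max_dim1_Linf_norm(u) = 1.17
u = a + x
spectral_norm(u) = 1.63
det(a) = 0.00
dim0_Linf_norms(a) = [0.56, 0.5, 0.49, 0.63]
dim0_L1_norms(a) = [1.44, 1.47, 1.24, 1.36]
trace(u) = -1.13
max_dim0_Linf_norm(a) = 0.63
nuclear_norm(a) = 2.64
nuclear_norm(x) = 4.00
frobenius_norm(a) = 1.56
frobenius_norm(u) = 2.17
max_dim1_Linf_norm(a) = 0.63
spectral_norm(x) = 1.01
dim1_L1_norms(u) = [2.02, 1.73, 1.11, 2.4]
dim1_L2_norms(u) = [1.14, 0.98, 0.71, 1.39]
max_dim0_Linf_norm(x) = 0.96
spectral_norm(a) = 1.11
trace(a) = -1.02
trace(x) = -0.11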